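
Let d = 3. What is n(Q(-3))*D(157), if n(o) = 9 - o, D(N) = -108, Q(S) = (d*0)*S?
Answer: -972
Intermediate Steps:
Q(S) = 0 (Q(S) = (3*0)*S = 0*S = 0)
n(Q(-3))*D(157) = (9 - 1*0)*(-108) = (9 + 0)*(-108) = 9*(-108) = -972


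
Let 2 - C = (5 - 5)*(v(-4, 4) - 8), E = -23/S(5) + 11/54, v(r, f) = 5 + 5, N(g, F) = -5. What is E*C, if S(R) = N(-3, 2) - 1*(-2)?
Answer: 425/27 ≈ 15.741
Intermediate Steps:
S(R) = -3 (S(R) = -5 - 1*(-2) = -5 + 2 = -3)
v(r, f) = 10
E = 425/54 (E = -23/(-3) + 11/54 = -23*(-1/3) + 11*(1/54) = 23/3 + 11/54 = 425/54 ≈ 7.8704)
C = 2 (C = 2 - (5 - 5)*(10 - 8) = 2 - 0*2 = 2 - 1*0 = 2 + 0 = 2)
E*C = (425/54)*2 = 425/27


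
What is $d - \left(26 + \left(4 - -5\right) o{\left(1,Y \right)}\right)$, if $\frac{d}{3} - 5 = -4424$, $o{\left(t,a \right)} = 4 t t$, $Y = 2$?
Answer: $-13319$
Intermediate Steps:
$o{\left(t,a \right)} = 4 t^{2}$
$d = -13257$ ($d = 15 + 3 \left(-4424\right) = 15 - 13272 = -13257$)
$d - \left(26 + \left(4 - -5\right) o{\left(1,Y \right)}\right) = -13257 - \left(26 + \left(4 - -5\right) 4 \cdot 1^{2}\right) = -13257 - \left(26 + \left(4 + 5\right) 4 \cdot 1\right) = -13257 - \left(26 + 9 \cdot 4\right) = -13257 - \left(26 + 36\right) = -13257 - 62 = -13319$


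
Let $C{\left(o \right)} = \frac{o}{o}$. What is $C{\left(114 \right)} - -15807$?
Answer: $15808$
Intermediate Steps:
$C{\left(o \right)} = 1$
$C{\left(114 \right)} - -15807 = 1 - -15807 = 1 + 15807 = 15808$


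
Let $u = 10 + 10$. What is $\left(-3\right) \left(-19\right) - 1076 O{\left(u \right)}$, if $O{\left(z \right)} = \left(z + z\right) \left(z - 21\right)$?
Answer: $43097$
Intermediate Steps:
$u = 20$
$O{\left(z \right)} = 2 z \left(-21 + z\right)$
$\left(-3\right) \left(-19\right) - 1076 O{\left(u \right)} = \left(-3\right) \left(-19\right) - 1076 \cdot 2 \cdot 20 \left(-21 + 20\right) = 57 - 1076 \cdot 2 \cdot 20 \left(-1\right) = 57 - -43040 = 57 + 43040 = 43097$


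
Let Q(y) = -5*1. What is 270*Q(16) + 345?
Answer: -1005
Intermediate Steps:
Q(y) = -5
270*Q(16) + 345 = 270*(-5) + 345 = -1350 + 345 = -1005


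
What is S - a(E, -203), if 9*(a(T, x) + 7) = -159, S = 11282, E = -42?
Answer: 33920/3 ≈ 11307.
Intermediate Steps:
a(T, x) = -74/3 (a(T, x) = -7 + (1/9)*(-159) = -7 - 53/3 = -74/3)
S - a(E, -203) = 11282 - 1*(-74/3) = 11282 + 74/3 = 33920/3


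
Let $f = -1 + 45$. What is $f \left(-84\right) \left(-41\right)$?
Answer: $151536$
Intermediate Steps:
$f = 44$
$f \left(-84\right) \left(-41\right) = 44 \left(-84\right) \left(-41\right) = \left(-3696\right) \left(-41\right) = 151536$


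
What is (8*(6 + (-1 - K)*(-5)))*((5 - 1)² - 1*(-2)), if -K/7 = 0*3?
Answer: 1584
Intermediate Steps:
K = 0 (K = -0*3 = -7*0 = 0)
(8*(6 + (-1 - K)*(-5)))*((5 - 1)² - 1*(-2)) = (8*(6 + (-1 - 1*0)*(-5)))*((5 - 1)² - 1*(-2)) = (8*(6 + (-1 + 0)*(-5)))*(4² + 2) = (8*(6 - 1*(-5)))*(16 + 2) = (8*(6 + 5))*18 = (8*11)*18 = 88*18 = 1584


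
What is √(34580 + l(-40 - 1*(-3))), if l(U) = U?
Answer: √34543 ≈ 185.86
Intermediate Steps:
√(34580 + l(-40 - 1*(-3))) = √(34580 + (-40 - 1*(-3))) = √(34580 + (-40 + 3)) = √(34580 - 37) = √34543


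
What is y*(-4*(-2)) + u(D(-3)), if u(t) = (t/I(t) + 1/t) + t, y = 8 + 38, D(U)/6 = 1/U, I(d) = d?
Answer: 733/2 ≈ 366.50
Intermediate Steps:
D(U) = 6/U
y = 46
u(t) = 1 + t + 1/t (u(t) = (t/t + 1/t) + t = (1 + 1/t) + t = 1 + t + 1/t)
y*(-4*(-2)) + u(D(-3)) = 46*(-4*(-2)) + (1 + 6/(-3) + 1/(6/(-3))) = 46*8 + (1 + 6*(-⅓) + 1/(6*(-⅓))) = 368 + (1 - 2 + 1/(-2)) = 368 + (1 - 2 - ½) = 368 - 3/2 = 733/2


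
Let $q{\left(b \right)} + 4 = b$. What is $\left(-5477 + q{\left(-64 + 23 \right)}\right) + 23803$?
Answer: $18281$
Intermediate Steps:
$q{\left(b \right)} = -4 + b$
$\left(-5477 + q{\left(-64 + 23 \right)}\right) + 23803 = \left(-5477 + \left(-4 + \left(-64 + 23\right)\right)\right) + 23803 = \left(-5477 - 45\right) + 23803 = -5522 + 23803 = 18281$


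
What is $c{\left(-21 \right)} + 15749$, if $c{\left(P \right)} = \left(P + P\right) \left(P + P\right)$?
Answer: $17513$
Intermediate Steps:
$c{\left(P \right)} = 4 P^{2}$ ($c{\left(P \right)} = 2 P 2 P = 4 P^{2}$)
$c{\left(-21 \right)} + 15749 = 4 \left(-21\right)^{2} + 15749 = 4 \cdot 441 + 15749 = 1764 + 15749 = 17513$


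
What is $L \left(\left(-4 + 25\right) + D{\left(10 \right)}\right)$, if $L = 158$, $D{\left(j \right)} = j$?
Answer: $4898$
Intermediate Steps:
$L \left(\left(-4 + 25\right) + D{\left(10 \right)}\right) = 158 \left(\left(-4 + 25\right) + 10\right) = 158 \left(21 + 10\right) = 158 \cdot 31 = 4898$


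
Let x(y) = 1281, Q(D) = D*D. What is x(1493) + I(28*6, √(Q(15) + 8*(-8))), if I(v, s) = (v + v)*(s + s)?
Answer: 1281 + 672*√161 ≈ 9807.7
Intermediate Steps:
Q(D) = D²
I(v, s) = 4*s*v (I(v, s) = (2*v)*(2*s) = 4*s*v)
x(1493) + I(28*6, √(Q(15) + 8*(-8))) = 1281 + 4*√(15² + 8*(-8))*(28*6) = 1281 + 4*√(225 - 64)*168 = 1281 + 4*√161*168 = 1281 + 672*√161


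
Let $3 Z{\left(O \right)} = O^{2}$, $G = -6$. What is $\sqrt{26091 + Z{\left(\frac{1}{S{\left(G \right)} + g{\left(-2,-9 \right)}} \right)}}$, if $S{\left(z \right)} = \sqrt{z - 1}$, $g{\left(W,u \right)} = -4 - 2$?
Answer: $\frac{\sqrt{6} \sqrt{\frac{1134959 - 469638 i \sqrt{7}}{29 - 12 i \sqrt{7}}}}{3} \approx 161.53 + 1.7717 \cdot 10^{-5} i$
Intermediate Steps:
$g{\left(W,u \right)} = -6$ ($g{\left(W,u \right)} = -4 - 2 = -6$)
$S{\left(z \right)} = \sqrt{-1 + z}$
$Z{\left(O \right)} = \frac{O^{2}}{3}$
$\sqrt{26091 + Z{\left(\frac{1}{S{\left(G \right)} + g{\left(-2,-9 \right)}} \right)}} = \sqrt{26091 + \frac{\left(\frac{1}{\sqrt{-1 - 6} - 6}\right)^{2}}{3}} = \sqrt{26091 + \frac{\left(\frac{1}{\sqrt{-7} - 6}\right)^{2}}{3}} = \sqrt{26091 + \frac{\left(\frac{1}{i \sqrt{7} - 6}\right)^{2}}{3}} = \sqrt{26091 + \frac{\left(\frac{1}{-6 + i \sqrt{7}}\right)^{2}}{3}} = \sqrt{26091 + \frac{1}{3 \left(-6 + i \sqrt{7}\right)^{2}}}$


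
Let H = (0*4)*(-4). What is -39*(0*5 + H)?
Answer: 0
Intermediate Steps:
H = 0 (H = 0*(-4) = 0)
-39*(0*5 + H) = -39*(0*5 + 0) = -39*(0 + 0) = -39*0 = 0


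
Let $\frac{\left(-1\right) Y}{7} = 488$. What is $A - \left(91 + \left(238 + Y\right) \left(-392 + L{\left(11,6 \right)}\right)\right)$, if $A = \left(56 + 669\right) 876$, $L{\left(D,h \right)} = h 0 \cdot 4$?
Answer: $-610767$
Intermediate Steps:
$Y = -3416$ ($Y = \left(-7\right) 488 = -3416$)
$L{\left(D,h \right)} = 0$ ($L{\left(D,h \right)} = 0 \cdot 4 = 0$)
$A = 635100$ ($A = 725 \cdot 876 = 635100$)
$A - \left(91 + \left(238 + Y\right) \left(-392 + L{\left(11,6 \right)}\right)\right) = 635100 - \left(91 + \left(238 - 3416\right) \left(-392 + 0\right)\right) = 635100 - \left(91 - -1245776\right) = 635100 - \left(91 + 1245776\right) = 635100 - 1245867 = -610767$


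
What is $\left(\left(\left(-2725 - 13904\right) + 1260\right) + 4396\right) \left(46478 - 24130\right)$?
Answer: $-245224604$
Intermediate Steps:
$\left(\left(\left(-2725 - 13904\right) + 1260\right) + 4396\right) \left(46478 - 24130\right) = \left(\left(-16629 + 1260\right) + 4396\right) \left(46478 - 24130\right) = \left(-15369 + 4396\right) 22348 = \left(-10973\right) 22348 = -245224604$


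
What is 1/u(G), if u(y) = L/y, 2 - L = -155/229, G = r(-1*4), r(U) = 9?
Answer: 2061/613 ≈ 3.3622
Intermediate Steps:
G = 9
L = 613/229 (L = 2 - (-155)/229 = 2 - 1*(-155/229) = 2 + 155/229 = 613/229 ≈ 2.6769)
u(y) = 613/(229*y)
1/u(G) = 1/((613/229)/9) = 1/((613/229)*(1/9)) = 1/(613/2061) = 2061/613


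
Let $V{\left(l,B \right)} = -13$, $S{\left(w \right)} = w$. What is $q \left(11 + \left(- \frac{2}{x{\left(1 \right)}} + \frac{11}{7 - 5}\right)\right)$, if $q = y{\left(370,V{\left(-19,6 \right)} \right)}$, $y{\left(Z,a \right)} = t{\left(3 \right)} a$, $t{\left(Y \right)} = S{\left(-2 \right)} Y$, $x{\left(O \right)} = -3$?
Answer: $1339$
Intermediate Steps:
$t{\left(Y \right)} = - 2 Y$
$y{\left(Z,a \right)} = - 6 a$ ($y{\left(Z,a \right)} = \left(-2\right) 3 a = - 6 a$)
$q = 78$ ($q = \left(-6\right) \left(-13\right) = 78$)
$q \left(11 + \left(- \frac{2}{x{\left(1 \right)}} + \frac{11}{7 - 5}\right)\right) = 78 \left(11 - \left(- \frac{2}{3} - \frac{11}{7 - 5}\right)\right) = 78 \left(11 - \left(- \frac{2}{3} - \frac{11}{2}\right)\right) = 78 \left(11 + \left(\frac{2}{3} + 11 \cdot \frac{1}{2}\right)\right) = 78 \left(11 + \left(\frac{2}{3} + \frac{11}{2}\right)\right) = 78 \left(11 + \frac{37}{6}\right) = 78 \cdot \frac{103}{6} = 1339$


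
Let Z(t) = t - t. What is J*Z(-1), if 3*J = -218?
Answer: 0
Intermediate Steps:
Z(t) = 0
J = -218/3 (J = (⅓)*(-218) = -218/3 ≈ -72.667)
J*Z(-1) = -218/3*0 = 0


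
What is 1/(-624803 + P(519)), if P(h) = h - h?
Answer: -1/624803 ≈ -1.6005e-6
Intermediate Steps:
P(h) = 0
1/(-624803 + P(519)) = 1/(-624803 + 0) = 1/(-624803) = -1/624803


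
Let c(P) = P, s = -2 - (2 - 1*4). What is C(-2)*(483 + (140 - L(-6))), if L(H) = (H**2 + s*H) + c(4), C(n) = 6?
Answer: 3498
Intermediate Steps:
s = 0 (s = -2 - (2 - 4) = -2 - 1*(-2) = -2 + 2 = 0)
L(H) = 4 + H**2 (L(H) = (H**2 + 0*H) + 4 = (H**2 + 0) + 4 = H**2 + 4 = 4 + H**2)
C(-2)*(483 + (140 - L(-6))) = 6*(483 + (140 - (4 + (-6)**2))) = 6*(483 + (140 - (4 + 36))) = 6*(483 + (140 - 1*40)) = 6*(483 + (140 - 40)) = 6*(483 + 100) = 6*583 = 3498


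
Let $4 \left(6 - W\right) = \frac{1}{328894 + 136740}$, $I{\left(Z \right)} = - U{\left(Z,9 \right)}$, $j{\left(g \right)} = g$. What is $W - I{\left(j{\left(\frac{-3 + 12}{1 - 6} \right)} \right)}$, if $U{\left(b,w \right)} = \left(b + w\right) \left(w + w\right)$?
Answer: $\frac{1262799403}{9312680} \approx 135.6$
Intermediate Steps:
$U{\left(b,w \right)} = 2 w \left(b + w\right)$ ($U{\left(b,w \right)} = \left(b + w\right) 2 w = 2 w \left(b + w\right)$)
$I{\left(Z \right)} = -162 - 18 Z$ ($I{\left(Z \right)} = - 2 \cdot 9 \left(Z + 9\right) = - 2 \cdot 9 \left(9 + Z\right) = - (162 + 18 Z) = -162 - 18 Z$)
$W = \frac{11175215}{1862536}$ ($W = 6 - \frac{1}{4 \left(328894 + 136740\right)} = 6 - \frac{1}{4 \cdot 465634} = 6 - \frac{1}{1862536} = \frac{11175215}{1862536} \approx 6.0$)
$W - I{\left(j{\left(\frac{-3 + 12}{1 - 6} \right)} \right)} = \frac{11175215}{1862536} - \left(-162 - 18 \frac{-3 + 12}{1 - 6}\right) = \frac{11175215}{1862536} - \left(-162 - 18 \frac{9}{-5}\right) = \frac{11175215}{1862536} - \left(-162 - 18 \cdot 9 \left(- \frac{1}{5}\right)\right) = \frac{11175215}{1862536} - \left(-162 - - \frac{162}{5}\right) = \frac{11175215}{1862536} - \left(-162 + \frac{162}{5}\right) = \frac{11175215}{1862536} - - \frac{648}{5} = \frac{11175215}{1862536} + \frac{648}{5} = \frac{1262799403}{9312680}$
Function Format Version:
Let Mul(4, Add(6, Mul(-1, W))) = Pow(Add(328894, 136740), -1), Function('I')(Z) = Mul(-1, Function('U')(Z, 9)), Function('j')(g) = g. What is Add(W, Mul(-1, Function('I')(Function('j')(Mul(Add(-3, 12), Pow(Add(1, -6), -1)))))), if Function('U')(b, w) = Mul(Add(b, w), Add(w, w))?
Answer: Rational(1262799403, 9312680) ≈ 135.60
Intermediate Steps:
Function('U')(b, w) = Mul(2, w, Add(b, w)) (Function('U')(b, w) = Mul(Add(b, w), Mul(2, w)) = Mul(2, w, Add(b, w)))
Function('I')(Z) = Add(-162, Mul(-18, Z)) (Function('I')(Z) = Mul(-1, Mul(2, 9, Add(Z, 9))) = Mul(-1, Mul(2, 9, Add(9, Z))) = Mul(-1, Add(162, Mul(18, Z))) = Add(-162, Mul(-18, Z)))
W = Rational(11175215, 1862536) (W = Add(6, Mul(Rational(-1, 4), Pow(Add(328894, 136740), -1))) = Add(6, Mul(Rational(-1, 4), Pow(465634, -1))) = Add(6, Mul(Rational(-1, 4), Rational(1, 465634))) = Add(6, Rational(-1, 1862536)) = Rational(11175215, 1862536) ≈ 6.0000)
Add(W, Mul(-1, Function('I')(Function('j')(Mul(Add(-3, 12), Pow(Add(1, -6), -1)))))) = Add(Rational(11175215, 1862536), Mul(-1, Add(-162, Mul(-18, Mul(Add(-3, 12), Pow(Add(1, -6), -1)))))) = Add(Rational(11175215, 1862536), Mul(-1, Add(-162, Mul(-18, Mul(9, Pow(-5, -1)))))) = Add(Rational(11175215, 1862536), Mul(-1, Add(-162, Mul(-18, Mul(9, Rational(-1, 5)))))) = Add(Rational(11175215, 1862536), Mul(-1, Add(-162, Mul(-18, Rational(-9, 5))))) = Add(Rational(11175215, 1862536), Mul(-1, Add(-162, Rational(162, 5)))) = Add(Rational(11175215, 1862536), Mul(-1, Rational(-648, 5))) = Add(Rational(11175215, 1862536), Rational(648, 5)) = Rational(1262799403, 9312680)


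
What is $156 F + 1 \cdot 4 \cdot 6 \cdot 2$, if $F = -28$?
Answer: $-4320$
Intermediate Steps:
$156 F + 1 \cdot 4 \cdot 6 \cdot 2 = 156 \left(-28\right) + 1 \cdot 4 \cdot 6 \cdot 2 = -4368 + 1 \cdot 24 \cdot 2 = -4368 + 24 \cdot 2 = -4368 + 48 = -4320$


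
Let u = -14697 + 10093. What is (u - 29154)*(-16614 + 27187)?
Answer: -356923334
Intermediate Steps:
u = -4604
(u - 29154)*(-16614 + 27187) = (-4604 - 29154)*(-16614 + 27187) = -33758*10573 = -356923334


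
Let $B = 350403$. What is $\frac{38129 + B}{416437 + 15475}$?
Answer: $\frac{97133}{107978} \approx 0.89956$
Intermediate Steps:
$\frac{38129 + B}{416437 + 15475} = \frac{38129 + 350403}{416437 + 15475} = \frac{388532}{431912} = 388532 \cdot \frac{1}{431912} = \frac{97133}{107978}$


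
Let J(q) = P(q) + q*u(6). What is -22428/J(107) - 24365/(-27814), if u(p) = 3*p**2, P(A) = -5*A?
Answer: -355285727/306538094 ≈ -1.1590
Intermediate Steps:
J(q) = 103*q (J(q) = -5*q + q*(3*6**2) = -5*q + q*(3*36) = -5*q + q*108 = -5*q + 108*q = 103*q)
-22428/J(107) - 24365/(-27814) = -22428/(103*107) - 24365/(-27814) = -22428/11021 - 24365*(-1/27814) = -22428*1/11021 + 24365/27814 = -22428/11021 + 24365/27814 = -355285727/306538094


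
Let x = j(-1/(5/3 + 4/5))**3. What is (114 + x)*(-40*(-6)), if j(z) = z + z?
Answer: 1379386080/50653 ≈ 27232.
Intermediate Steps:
j(z) = 2*z
x = -27000/50653 (x = (2*(-1/(5/3 + 4/5)))**3 = (2*(-1/37/15))**3 = (2*(-1*15/37))**3 = (2*(-15/37))**3 = (-30/37)**3 = -27000/50653 ≈ -0.53304)
(114 + x)*(-40*(-6)) = (114 - 27000/50653)*(-40*(-6)) = (5747442/50653)*240 = 1379386080/50653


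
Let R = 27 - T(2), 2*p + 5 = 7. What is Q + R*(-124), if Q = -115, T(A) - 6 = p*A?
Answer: -2471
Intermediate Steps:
p = 1 (p = -5/2 + (1/2)*7 = -5/2 + 7/2 = 1)
T(A) = 6 + A (T(A) = 6 + 1*A = 6 + A)
R = 19 (R = 27 - (6 + 2) = 27 - 1*8 = 27 - 8 = 19)
Q + R*(-124) = -115 + 19*(-124) = -115 - 2356 = -2471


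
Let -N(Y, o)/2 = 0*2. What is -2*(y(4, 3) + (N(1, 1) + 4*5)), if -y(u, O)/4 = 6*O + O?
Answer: 128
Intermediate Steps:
y(u, O) = -28*O (y(u, O) = -4*(6*O + O) = -28*O)
N(Y, o) = 0 (N(Y, o) = -0*2 = -2*0 = 0)
-2*(y(4, 3) + (N(1, 1) + 4*5)) = -2*(-28*3 + (0 + 4*5)) = -2*(-84 + (0 + 20)) = -2*(-84 + 20) = -2*(-64) = -1*(-128) = 128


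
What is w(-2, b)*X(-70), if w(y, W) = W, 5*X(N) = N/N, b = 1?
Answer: ⅕ ≈ 0.20000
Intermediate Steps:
X(N) = ⅕ (X(N) = (N/N)/5 = (⅕)*1 = ⅕)
w(-2, b)*X(-70) = 1*(⅕) = ⅕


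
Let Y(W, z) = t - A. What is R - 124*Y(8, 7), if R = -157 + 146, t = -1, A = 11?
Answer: 1477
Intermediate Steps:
Y(W, z) = -12 (Y(W, z) = -1 - 1*11 = -1 - 11 = -12)
R = -11
R - 124*Y(8, 7) = -11 - 124*(-12) = -11 + 1488 = 1477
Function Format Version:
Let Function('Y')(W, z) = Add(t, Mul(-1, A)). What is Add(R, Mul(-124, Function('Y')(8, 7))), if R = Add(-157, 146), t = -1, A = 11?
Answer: 1477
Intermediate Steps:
Function('Y')(W, z) = -12 (Function('Y')(W, z) = Add(-1, Mul(-1, 11)) = Add(-1, -11) = -12)
R = -11
Add(R, Mul(-124, Function('Y')(8, 7))) = Add(-11, Mul(-124, -12)) = Add(-11, 1488) = 1477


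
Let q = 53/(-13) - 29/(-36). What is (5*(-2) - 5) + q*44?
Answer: -18596/117 ≈ -158.94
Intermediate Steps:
q = -1531/468 (q = 53*(-1/13) - 29*(-1/36) = -53/13 + 29/36 = -1531/468 ≈ -3.2714)
(5*(-2) - 5) + q*44 = (5*(-2) - 5) - 1531/468*44 = (-10 - 5) - 16841/117 = -15 - 16841/117 = -18596/117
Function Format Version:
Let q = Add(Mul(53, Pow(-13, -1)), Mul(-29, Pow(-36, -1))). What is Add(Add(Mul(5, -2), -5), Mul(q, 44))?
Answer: Rational(-18596, 117) ≈ -158.94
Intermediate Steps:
q = Rational(-1531, 468) (q = Add(Mul(53, Rational(-1, 13)), Mul(-29, Rational(-1, 36))) = Add(Rational(-53, 13), Rational(29, 36)) = Rational(-1531, 468) ≈ -3.2714)
Add(Add(Mul(5, -2), -5), Mul(q, 44)) = Add(Add(Mul(5, -2), -5), Mul(Rational(-1531, 468), 44)) = Add(Add(-10, -5), Rational(-16841, 117)) = Add(-15, Rational(-16841, 117)) = Rational(-18596, 117)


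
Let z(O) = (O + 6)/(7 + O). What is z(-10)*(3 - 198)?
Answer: -260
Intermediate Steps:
z(O) = (6 + O)/(7 + O)
z(-10)*(3 - 198) = ((6 - 10)/(7 - 10))*(3 - 198) = (-4/(-3))*(-195) = -⅓*(-4)*(-195) = (4/3)*(-195) = -260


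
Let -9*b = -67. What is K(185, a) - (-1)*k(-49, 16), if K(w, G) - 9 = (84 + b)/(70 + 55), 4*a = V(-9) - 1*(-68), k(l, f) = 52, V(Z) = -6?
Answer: 69448/1125 ≈ 61.732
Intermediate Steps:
b = 67/9 (b = -⅑*(-67) = 67/9 ≈ 7.4444)
a = 31/2 (a = (-6 - 1*(-68))/4 = (-6 + 68)/4 = (¼)*62 = 31/2 ≈ 15.500)
K(w, G) = 10948/1125 (K(w, G) = 9 + (84 + 67/9)/(70 + 55) = 9 + (823/9)/125 = 9 + (823/9)*(1/125) = 9 + 823/1125 = 10948/1125)
K(185, a) - (-1)*k(-49, 16) = 10948/1125 - (-1)*52 = 10948/1125 - 1*(-52) = 10948/1125 + 52 = 69448/1125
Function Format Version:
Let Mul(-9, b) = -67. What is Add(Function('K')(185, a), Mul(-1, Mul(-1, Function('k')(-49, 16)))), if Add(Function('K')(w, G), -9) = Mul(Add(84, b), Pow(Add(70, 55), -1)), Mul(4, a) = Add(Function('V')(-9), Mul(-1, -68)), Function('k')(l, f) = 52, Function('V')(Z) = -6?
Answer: Rational(69448, 1125) ≈ 61.732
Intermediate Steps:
b = Rational(67, 9) (b = Mul(Rational(-1, 9), -67) = Rational(67, 9) ≈ 7.4444)
a = Rational(31, 2) (a = Mul(Rational(1, 4), Add(-6, Mul(-1, -68))) = Mul(Rational(1, 4), Add(-6, 68)) = Mul(Rational(1, 4), 62) = Rational(31, 2) ≈ 15.500)
Function('K')(w, G) = Rational(10948, 1125) (Function('K')(w, G) = Add(9, Mul(Add(84, Rational(67, 9)), Pow(Add(70, 55), -1))) = Add(9, Mul(Rational(823, 9), Pow(125, -1))) = Add(9, Mul(Rational(823, 9), Rational(1, 125))) = Add(9, Rational(823, 1125)) = Rational(10948, 1125))
Add(Function('K')(185, a), Mul(-1, Mul(-1, Function('k')(-49, 16)))) = Add(Rational(10948, 1125), Mul(-1, Mul(-1, 52))) = Add(Rational(10948, 1125), Mul(-1, -52)) = Add(Rational(10948, 1125), 52) = Rational(69448, 1125)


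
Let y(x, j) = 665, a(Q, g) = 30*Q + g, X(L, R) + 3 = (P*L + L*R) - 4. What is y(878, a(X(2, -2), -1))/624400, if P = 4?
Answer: 19/17840 ≈ 0.0010650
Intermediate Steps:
X(L, R) = -7 + 4*L + L*R (X(L, R) = -3 + ((4*L + L*R) - 4) = -3 + (-4 + 4*L + L*R) = -7 + 4*L + L*R)
a(Q, g) = g + 30*Q
y(878, a(X(2, -2), -1))/624400 = 665/624400 = 665*(1/624400) = 19/17840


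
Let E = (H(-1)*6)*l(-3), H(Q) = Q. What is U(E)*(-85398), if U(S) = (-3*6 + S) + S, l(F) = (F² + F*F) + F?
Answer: 16908804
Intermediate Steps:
l(F) = F + 2*F² (l(F) = (F² + F²) + F = 2*F² + F = F + 2*F²)
E = -90 (E = (-1*6)*(-3*(1 + 2*(-3))) = -(-18)*(1 - 6) = -(-18)*(-5) = -6*15 = -90)
U(S) = -18 + 2*S (U(S) = (-18 + S) + S = -18 + 2*S)
U(E)*(-85398) = (-18 + 2*(-90))*(-85398) = (-18 - 180)*(-85398) = -198*(-85398) = 16908804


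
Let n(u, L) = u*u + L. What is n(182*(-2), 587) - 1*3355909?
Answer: -3222826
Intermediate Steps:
n(u, L) = L + u² (n(u, L) = u² + L = L + u²)
n(182*(-2), 587) - 1*3355909 = (587 + (182*(-2))²) - 1*3355909 = (587 + (-364)²) - 3355909 = (587 + 132496) - 3355909 = 133083 - 3355909 = -3222826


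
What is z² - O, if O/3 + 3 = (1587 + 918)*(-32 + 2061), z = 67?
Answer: -15243437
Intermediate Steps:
O = 15247926 (O = -9 + 3*((1587 + 918)*(-32 + 2061)) = -9 + 3*(2505*2029) = -9 + 3*5082645 = -9 + 15247935 = 15247926)
z² - O = 67² - 1*15247926 = 4489 - 15247926 = -15243437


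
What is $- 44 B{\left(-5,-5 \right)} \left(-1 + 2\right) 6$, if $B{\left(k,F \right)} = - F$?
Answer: $-1320$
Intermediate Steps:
$- 44 B{\left(-5,-5 \right)} \left(-1 + 2\right) 6 = - 44 \left(\left(-1\right) \left(-5\right)\right) \left(-1 + 2\right) 6 = \left(-44\right) 5 \cdot 1 \cdot 6 = \left(-220\right) 6 = -1320$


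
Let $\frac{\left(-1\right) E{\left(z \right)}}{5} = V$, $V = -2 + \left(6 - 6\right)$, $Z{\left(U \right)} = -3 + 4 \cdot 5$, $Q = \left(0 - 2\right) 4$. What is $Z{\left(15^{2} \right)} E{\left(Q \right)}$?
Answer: $170$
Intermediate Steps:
$Q = -8$ ($Q = \left(-2\right) 4 = -8$)
$Z{\left(U \right)} = 17$ ($Z{\left(U \right)} = -3 + 20 = 17$)
$V = -2$ ($V = -2 + \left(6 - 6\right) = -2 + 0 = -2$)
$E{\left(z \right)} = 10$ ($E{\left(z \right)} = \left(-5\right) \left(-2\right) = 10$)
$Z{\left(15^{2} \right)} E{\left(Q \right)} = 17 \cdot 10 = 170$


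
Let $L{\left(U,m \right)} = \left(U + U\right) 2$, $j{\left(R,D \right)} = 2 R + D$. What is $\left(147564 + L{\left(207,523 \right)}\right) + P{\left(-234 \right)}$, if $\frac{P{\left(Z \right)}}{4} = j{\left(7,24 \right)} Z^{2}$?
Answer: $8471304$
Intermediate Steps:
$j{\left(R,D \right)} = D + 2 R$
$L{\left(U,m \right)} = 4 U$ ($L{\left(U,m \right)} = 2 U 2 = 4 U$)
$P{\left(Z \right)} = 152 Z^{2}$ ($P{\left(Z \right)} = 4 \left(24 + 2 \cdot 7\right) Z^{2} = 4 \left(24 + 14\right) Z^{2} = 4 \cdot 38 Z^{2} = 152 Z^{2}$)
$\left(147564 + L{\left(207,523 \right)}\right) + P{\left(-234 \right)} = \left(147564 + 4 \cdot 207\right) + 152 \left(-234\right)^{2} = \left(147564 + 828\right) + 152 \cdot 54756 = 148392 + 8322912 = 8471304$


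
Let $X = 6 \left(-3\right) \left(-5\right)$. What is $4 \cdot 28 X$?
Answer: $10080$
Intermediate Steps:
$X = 90$ ($X = \left(-18\right) \left(-5\right) = 90$)
$4 \cdot 28 X = 4 \cdot 28 \cdot 90 = 112 \cdot 90 = 10080$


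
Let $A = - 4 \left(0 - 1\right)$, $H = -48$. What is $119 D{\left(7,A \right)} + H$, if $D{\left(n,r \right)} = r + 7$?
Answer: $1261$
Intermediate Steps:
$A = 4$ ($A = \left(-4\right) \left(-1\right) = 4$)
$D{\left(n,r \right)} = 7 + r$
$119 D{\left(7,A \right)} + H = 119 \left(7 + 4\right) - 48 = 119 \cdot 11 - 48 = 1309 - 48 = 1261$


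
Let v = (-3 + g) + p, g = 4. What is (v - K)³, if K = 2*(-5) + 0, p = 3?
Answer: 2744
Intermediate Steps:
K = -10 (K = -10 + 0 = -10)
v = 4 (v = (-3 + 4) + 3 = 1 + 3 = 4)
(v - K)³ = (4 - 1*(-10))³ = (4 + 10)³ = 14³ = 2744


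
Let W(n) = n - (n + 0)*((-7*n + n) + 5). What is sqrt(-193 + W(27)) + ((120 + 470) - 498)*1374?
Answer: 126408 + sqrt(4073) ≈ 1.2647e+5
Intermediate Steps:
W(n) = n - n*(5 - 6*n) (W(n) = n - n*(-6*n + 5) = n - n*(5 - 6*n))
sqrt(-193 + W(27)) + ((120 + 470) - 498)*1374 = sqrt(-193 + 2*27*(-2 + 3*27)) + ((120 + 470) - 498)*1374 = sqrt(-193 + 2*27*(-2 + 81)) + (590 - 498)*1374 = sqrt(-193 + 2*27*79) + 92*1374 = sqrt(-193 + 4266) + 126408 = sqrt(4073) + 126408 = 126408 + sqrt(4073)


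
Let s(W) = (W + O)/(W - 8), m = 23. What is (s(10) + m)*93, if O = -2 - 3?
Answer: 4743/2 ≈ 2371.5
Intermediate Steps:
O = -5
s(W) = (-5 + W)/(-8 + W) (s(W) = (W - 5)/(W - 8) = (-5 + W)/(-8 + W))
(s(10) + m)*93 = ((-5 + 10)/(-8 + 10) + 23)*93 = (5/2 + 23)*93 = (51/2)*93 = 4743/2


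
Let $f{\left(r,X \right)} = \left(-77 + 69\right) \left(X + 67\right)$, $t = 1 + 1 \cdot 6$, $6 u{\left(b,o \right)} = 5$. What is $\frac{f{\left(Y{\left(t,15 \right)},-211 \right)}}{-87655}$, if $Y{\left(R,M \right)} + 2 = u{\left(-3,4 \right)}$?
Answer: $- \frac{1152}{87655} \approx -0.013142$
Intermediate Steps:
$u{\left(b,o \right)} = \frac{5}{6}$ ($u{\left(b,o \right)} = \frac{1}{6} \cdot 5 = \frac{5}{6}$)
$t = 7$ ($t = 1 + 6 = 7$)
$Y{\left(R,M \right)} = - \frac{7}{6}$ ($Y{\left(R,M \right)} = -2 + \frac{5}{6} = - \frac{7}{6}$)
$f{\left(r,X \right)} = -536 - 8 X$ ($f{\left(r,X \right)} = - 8 \left(67 + X\right) = -536 - 8 X$)
$\frac{f{\left(Y{\left(t,15 \right)},-211 \right)}}{-87655} = \frac{-536 - -1688}{-87655} = \left(-536 + 1688\right) \left(- \frac{1}{87655}\right) = 1152 \left(- \frac{1}{87655}\right) = - \frac{1152}{87655}$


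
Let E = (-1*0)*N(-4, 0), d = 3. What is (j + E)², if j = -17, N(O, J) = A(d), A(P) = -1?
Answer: 289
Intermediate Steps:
N(O, J) = -1
E = 0 (E = -1*0*(-1) = 0*(-1) = 0)
(j + E)² = (-17 + 0)² = (-17)² = 289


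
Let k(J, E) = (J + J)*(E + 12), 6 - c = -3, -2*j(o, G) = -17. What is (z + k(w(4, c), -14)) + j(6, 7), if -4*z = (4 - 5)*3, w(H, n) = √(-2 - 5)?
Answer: 37/4 - 4*I*√7 ≈ 9.25 - 10.583*I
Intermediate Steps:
j(o, G) = 17/2 (j(o, G) = -½*(-17) = 17/2)
c = 9 (c = 6 - 1*(-3) = 6 + 3 = 9)
w(H, n) = I*√7 (w(H, n) = √(-7) = I*√7)
k(J, E) = 2*J*(12 + E) (k(J, E) = (2*J)*(12 + E) = 2*J*(12 + E))
z = ¾ (z = -(4 - 5)*3/4 = -(-1)*3/4 = -¼*(-3) = ¾ ≈ 0.75000)
(z + k(w(4, c), -14)) + j(6, 7) = (¾ + 2*(I*√7)*(12 - 14)) + 17/2 = (¾ + 2*(I*√7)*(-2)) + 17/2 = (¾ - 4*I*√7) + 17/2 = 37/4 - 4*I*√7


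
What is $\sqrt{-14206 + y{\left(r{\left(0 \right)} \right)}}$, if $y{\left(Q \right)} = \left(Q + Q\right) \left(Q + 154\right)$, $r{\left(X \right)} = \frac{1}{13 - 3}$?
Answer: $\frac{3 i \sqrt{157502}}{10} \approx 119.06 i$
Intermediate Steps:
$r{\left(X \right)} = \frac{1}{10}$
$y{\left(Q \right)} = 2 Q \left(154 + Q\right)$
$\sqrt{-14206 + y{\left(r{\left(0 \right)} \right)}} = \sqrt{-14206 + 2 \cdot \frac{1}{10} \left(154 + \frac{1}{10}\right)} = \sqrt{-14206 + 2 \cdot \frac{1}{10} \cdot \frac{1541}{10}} = \sqrt{-14206 + \frac{1541}{50}} = \sqrt{- \frac{708759}{50}} = \frac{3 i \sqrt{157502}}{10}$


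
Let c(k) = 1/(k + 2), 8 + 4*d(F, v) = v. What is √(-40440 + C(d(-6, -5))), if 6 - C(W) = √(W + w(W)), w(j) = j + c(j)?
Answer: √(-4043400 - 10*I*√730)/10 ≈ 0.0067183 - 201.08*I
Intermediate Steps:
d(F, v) = -2 + v/4
c(k) = 1/(2 + k)
w(j) = j + 1/(2 + j)
C(W) = 6 - √(W + (1 + W*(2 + W))/(2 + W))
√(-40440 + C(d(-6, -5))) = √(-40440 + (6 - √((1 + 2*(-2 + (¼)*(-5))*(2 + (-2 + (¼)*(-5))))/(2 + (-2 + (¼)*(-5)))))) = √(-40440 + (6 - √((1 + 2*(-2 - 5/4)*(2 + (-2 - 5/4)))/(2 + (-2 - 5/4))))) = √(-40440 + (6 - √((1 + 2*(-13/4)*(2 - 13/4))/(2 - 13/4)))) = √(-40440 + (6 - √((1 + 2*(-13/4)*(-5/4))/(-5/4)))) = √(-40440 + (6 - √(-4*(1 + 65/8)/5))) = √(-40440 + (6 - √(-⅘*73/8))) = √(-40440 + (6 - √(-73/10))) = √(-40440 + (6 - I*√730/10)) = √(-40434 - I*√730/10)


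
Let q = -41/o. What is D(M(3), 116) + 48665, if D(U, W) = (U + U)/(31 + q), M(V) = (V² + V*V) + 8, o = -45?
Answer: 17471320/359 ≈ 48667.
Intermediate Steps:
q = 41/45 (q = -41/(-45) = -41*(-1/45) = 41/45 ≈ 0.91111)
M(V) = 8 + 2*V² (M(V) = (V² + V²) + 8 = 2*V² + 8 = 8 + 2*V²)
D(U, W) = 45*U/718 (D(U, W) = (U + U)/(31 + 41/45) = (2*U)/(1436/45) = (2*U)*(45/1436) = 45*U/718)
D(M(3), 116) + 48665 = 45*(8 + 2*3²)/718 + 48665 = 45*(8 + 2*9)/718 + 48665 = 45*(8 + 18)/718 + 48665 = (45/718)*26 + 48665 = 585/359 + 48665 = 17471320/359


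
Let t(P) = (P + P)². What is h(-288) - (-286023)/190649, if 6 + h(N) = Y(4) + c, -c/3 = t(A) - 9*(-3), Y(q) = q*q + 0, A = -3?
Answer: -33840148/190649 ≈ -177.50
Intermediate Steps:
Y(q) = q² (Y(q) = q² + 0 = q²)
t(P) = 4*P² (t(P) = (2*P)² = 4*P²)
c = -189 (c = -3*(4*(-3)² - 9*(-3)) = -3*(4*9 + 27) = -3*(36 + 27) = -3*63 = -189)
h(N) = -179 (h(N) = -6 + (4² - 189) = -6 + (16 - 189) = -6 - 173 = -179)
h(-288) - (-286023)/190649 = -179 - (-286023)/190649 = -179 - 1*(-286023/190649) = -179 + 286023/190649 = -33840148/190649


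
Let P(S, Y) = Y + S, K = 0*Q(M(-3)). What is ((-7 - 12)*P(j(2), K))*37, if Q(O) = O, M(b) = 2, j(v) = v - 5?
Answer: 2109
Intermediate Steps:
j(v) = -5 + v
K = 0 (K = 0*2 = 0)
P(S, Y) = S + Y
((-7 - 12)*P(j(2), K))*37 = ((-7 - 12)*((-5 + 2) + 0))*37 = -19*(-3 + 0)*37 = -19*(-3)*37 = 57*37 = 2109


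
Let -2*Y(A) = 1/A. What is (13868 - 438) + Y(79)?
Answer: 2121939/158 ≈ 13430.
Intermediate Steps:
Y(A) = -1/(2*A)
(13868 - 438) + Y(79) = (13868 - 438) - ½/79 = 13430 - ½*1/79 = 13430 - 1/158 = 2121939/158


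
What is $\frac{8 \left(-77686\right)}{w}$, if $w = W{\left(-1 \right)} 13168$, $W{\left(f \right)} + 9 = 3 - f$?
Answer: $\frac{38843}{4115} \approx 9.4394$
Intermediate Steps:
$W{\left(f \right)} = -6 - f$ ($W{\left(f \right)} = -9 - \left(-3 + f\right) = -6 - f$)
$w = -65840$ ($w = \left(-6 - -1\right) 13168 = \left(-6 + 1\right) 13168 = \left(-5\right) 13168 = -65840$)
$\frac{8 \left(-77686\right)}{w} = \frac{8 \left(-77686\right)}{-65840} = \left(-621488\right) \left(- \frac{1}{65840}\right) = \frac{38843}{4115}$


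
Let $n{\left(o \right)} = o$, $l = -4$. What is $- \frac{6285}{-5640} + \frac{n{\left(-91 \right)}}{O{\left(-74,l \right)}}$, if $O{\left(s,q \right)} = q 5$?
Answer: $\frac{10649}{1880} \approx 5.6644$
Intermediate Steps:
$O{\left(s,q \right)} = 5 q$
$- \frac{6285}{-5640} + \frac{n{\left(-91 \right)}}{O{\left(-74,l \right)}} = - \frac{6285}{-5640} - \frac{91}{5 \left(-4\right)} = \left(-6285\right) \left(- \frac{1}{5640}\right) - \frac{91}{-20} = \frac{419}{376} - - \frac{91}{20} = \frac{419}{376} + \frac{91}{20} = \frac{10649}{1880}$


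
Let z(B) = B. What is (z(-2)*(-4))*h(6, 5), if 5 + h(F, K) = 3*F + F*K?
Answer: 344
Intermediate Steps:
h(F, K) = -5 + 3*F + F*K (h(F, K) = -5 + (3*F + F*K) = -5 + 3*F + F*K)
(z(-2)*(-4))*h(6, 5) = (-2*(-4))*(-5 + 3*6 + 6*5) = 8*(-5 + 18 + 30) = 8*43 = 344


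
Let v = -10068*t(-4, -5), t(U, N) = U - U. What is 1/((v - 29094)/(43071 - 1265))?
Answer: -20903/14547 ≈ -1.4369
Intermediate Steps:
t(U, N) = 0
v = 0 (v = -10068*0 = 0)
1/((v - 29094)/(43071 - 1265)) = 1/((0 - 29094)/(43071 - 1265)) = 1/(-29094/41806) = 1/(-29094*1/41806) = 1/(-14547/20903) = -20903/14547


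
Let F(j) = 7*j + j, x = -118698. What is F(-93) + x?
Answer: -119442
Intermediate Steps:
F(j) = 8*j
F(-93) + x = 8*(-93) - 118698 = -744 - 118698 = -119442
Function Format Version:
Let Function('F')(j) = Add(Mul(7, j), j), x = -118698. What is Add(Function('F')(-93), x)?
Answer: -119442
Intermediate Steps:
Function('F')(j) = Mul(8, j)
Add(Function('F')(-93), x) = Add(Mul(8, -93), -118698) = Add(-744, -118698) = -119442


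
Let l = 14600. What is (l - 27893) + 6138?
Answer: -7155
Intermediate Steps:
(l - 27893) + 6138 = (14600 - 27893) + 6138 = -13293 + 6138 = -7155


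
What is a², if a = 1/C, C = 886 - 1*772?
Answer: 1/12996 ≈ 7.6947e-5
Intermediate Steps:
C = 114 (C = 886 - 772 = 114)
a = 1/114 ≈ 0.0087719
a² = (1/114)² = 1/12996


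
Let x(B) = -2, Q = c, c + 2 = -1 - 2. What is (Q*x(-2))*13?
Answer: 130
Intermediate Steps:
c = -5 (c = -2 + (-1 - 2) = -2 - 3 = -5)
Q = -5
(Q*x(-2))*13 = -5*(-2)*13 = 10*13 = 130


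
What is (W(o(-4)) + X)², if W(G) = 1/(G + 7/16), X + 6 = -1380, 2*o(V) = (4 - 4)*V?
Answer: 93818596/49 ≈ 1.9147e+6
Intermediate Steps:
o(V) = 0 (o(V) = ((4 - 4)*V)/2 = (0*V)/2 = (½)*0 = 0)
X = -1386 (X = -6 - 1380 = -1386)
W(G) = 1/(7/16 + G) (W(G) = 1/(G + 7*(1/16)) = 1/(G + 7/16) = 1/(7/16 + G))
(W(o(-4)) + X)² = (16/(7 + 16*0) - 1386)² = (16/(7 + 0) - 1386)² = (16/7 - 1386)² = (-9686/7)² = 93818596/49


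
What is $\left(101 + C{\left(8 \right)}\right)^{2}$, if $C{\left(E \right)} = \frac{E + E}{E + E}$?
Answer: $10404$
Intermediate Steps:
$C{\left(E \right)} = 1$ ($C{\left(E \right)} = \frac{2 E}{2 E} = 2 E \frac{1}{2 E} = 1$)
$\left(101 + C{\left(8 \right)}\right)^{2} = \left(101 + 1\right)^{2} = 102^{2} = 10404$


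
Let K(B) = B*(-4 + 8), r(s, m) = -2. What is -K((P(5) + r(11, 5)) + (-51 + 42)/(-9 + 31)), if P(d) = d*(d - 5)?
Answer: 106/11 ≈ 9.6364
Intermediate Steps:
P(d) = d*(-5 + d)
K(B) = 4*B (K(B) = B*4 = 4*B)
-K((P(5) + r(11, 5)) + (-51 + 42)/(-9 + 31)) = -4*((5*(-5 + 5) - 2) + (-51 + 42)/(-9 + 31)) = -4*((5*0 - 2) - 9/22) = -4*((0 - 2) - 9*1/22) = -4*(-2 - 9/22) = -4*(-53)/22 = -1*(-106/11) = 106/11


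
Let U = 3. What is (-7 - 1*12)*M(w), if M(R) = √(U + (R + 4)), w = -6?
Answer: -19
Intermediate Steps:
M(R) = √(7 + R) (M(R) = √(3 + (R + 4)) = √(3 + (4 + R)) = √(7 + R))
(-7 - 1*12)*M(w) = (-7 - 1*12)*√(7 - 6) = (-7 - 12)*√1 = -19*1 = -19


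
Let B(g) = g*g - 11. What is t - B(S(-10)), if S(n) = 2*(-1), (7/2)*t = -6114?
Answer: -12179/7 ≈ -1739.9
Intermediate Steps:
t = -12228/7 (t = (2/7)*(-6114) = -12228/7 ≈ -1746.9)
S(n) = -2
B(g) = -11 + g**2 (B(g) = g**2 - 11 = -11 + g**2)
t - B(S(-10)) = -12228/7 - (-11 + (-2)**2) = -12228/7 - (-11 + 4) = -12228/7 - 1*(-7) = -12228/7 + 7 = -12179/7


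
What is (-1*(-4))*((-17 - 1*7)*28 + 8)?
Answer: -2656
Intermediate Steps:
(-1*(-4))*((-17 - 1*7)*28 + 8) = 4*((-17 - 7)*28 + 8) = 4*(-24*28 + 8) = 4*(-672 + 8) = 4*(-664) = -2656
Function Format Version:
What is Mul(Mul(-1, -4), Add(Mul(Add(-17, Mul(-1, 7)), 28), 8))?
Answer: -2656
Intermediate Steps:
Mul(Mul(-1, -4), Add(Mul(Add(-17, Mul(-1, 7)), 28), 8)) = Mul(4, Add(Mul(Add(-17, -7), 28), 8)) = Mul(4, Add(Mul(-24, 28), 8)) = Mul(4, Add(-672, 8)) = Mul(4, -664) = -2656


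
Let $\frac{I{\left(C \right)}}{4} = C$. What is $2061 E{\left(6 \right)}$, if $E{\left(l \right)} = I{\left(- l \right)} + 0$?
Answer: $-49464$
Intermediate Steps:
$I{\left(C \right)} = 4 C$
$E{\left(l \right)} = - 4 l$ ($E{\left(l \right)} = 4 \left(- l\right) + 0 = - 4 l + 0 = - 4 l$)
$2061 E{\left(6 \right)} = 2061 \left(\left(-4\right) 6\right) = 2061 \left(-24\right) = -49464$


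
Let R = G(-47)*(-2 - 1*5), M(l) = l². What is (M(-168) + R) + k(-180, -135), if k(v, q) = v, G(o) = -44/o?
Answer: 1317760/47 ≈ 28037.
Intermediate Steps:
R = -308/47 (R = (-44/(-47))*(-2 - 1*5) = (-44*(-1/47))*(-2 - 5) = (44/47)*(-7) = -308/47 ≈ -6.5532)
(M(-168) + R) + k(-180, -135) = ((-168)² - 308/47) - 180 = (28224 - 308/47) - 180 = 1326220/47 - 180 = 1317760/47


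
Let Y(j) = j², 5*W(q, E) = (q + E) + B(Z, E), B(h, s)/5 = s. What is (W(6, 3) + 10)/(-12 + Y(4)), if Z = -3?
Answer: 37/10 ≈ 3.7000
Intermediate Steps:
B(h, s) = 5*s
W(q, E) = q/5 + 6*E/5 (W(q, E) = ((q + E) + 5*E)/5 = ((E + q) + 5*E)/5 = (q + 6*E)/5 = q/5 + 6*E/5)
(W(6, 3) + 10)/(-12 + Y(4)) = (((⅕)*6 + (6/5)*3) + 10)/(-12 + 4²) = ((6/5 + 18/5) + 10)/(-12 + 16) = (24/5 + 10)/4 = (74/5)*(¼) = 37/10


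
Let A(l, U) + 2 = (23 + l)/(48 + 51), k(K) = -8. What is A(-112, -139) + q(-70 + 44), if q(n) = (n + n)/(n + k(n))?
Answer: -2305/1683 ≈ -1.3696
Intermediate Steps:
q(n) = 2*n/(-8 + n) (q(n) = (n + n)/(n - 8) = (2*n)/(-8 + n) = 2*n/(-8 + n))
A(l, U) = -175/99 + l/99 (A(l, U) = -2 + (23 + l)/(48 + 51) = -2 + (23 + l)/99 = -2 + (23 + l)*(1/99) = -2 + (23/99 + l/99) = -175/99 + l/99)
A(-112, -139) + q(-70 + 44) = (-175/99 + (1/99)*(-112)) + 2*(-70 + 44)/(-8 + (-70 + 44)) = (-175/99 - 112/99) + 2*(-26)/(-8 - 26) = -287/99 + 2*(-26)/(-34) = -287/99 + 2*(-26)*(-1/34) = -287/99 + 26/17 = -2305/1683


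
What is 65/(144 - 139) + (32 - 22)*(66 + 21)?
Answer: 883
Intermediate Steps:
65/(144 - 139) + (32 - 22)*(66 + 21) = 65/5 + 10*87 = 65*(⅕) + 870 = 13 + 870 = 883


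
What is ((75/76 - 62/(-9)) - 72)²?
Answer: 1923787321/467856 ≈ 4111.9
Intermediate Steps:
((75/76 - 62/(-9)) - 72)² = ((75*(1/76) - 62*(-⅑)) - 72)² = ((75/76 + 62/9) - 72)² = (5387/684 - 72)² = (-43861/684)² = 1923787321/467856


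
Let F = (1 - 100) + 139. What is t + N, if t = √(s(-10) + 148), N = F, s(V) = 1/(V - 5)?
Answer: 40 + √33285/15 ≈ 52.163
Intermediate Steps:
s(V) = 1/(-5 + V)
F = 40 (F = -99 + 139 = 40)
N = 40
t = √33285/15 (t = √(1/(-5 - 10) + 148) = √(1/(-15) + 148) = √(-1/15 + 148) = √(2219/15) = √33285/15 ≈ 12.163)
t + N = √33285/15 + 40 = 40 + √33285/15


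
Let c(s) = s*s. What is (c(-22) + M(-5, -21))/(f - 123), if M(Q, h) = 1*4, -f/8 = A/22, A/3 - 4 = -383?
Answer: 5368/3195 ≈ 1.6801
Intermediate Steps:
A = -1137 (A = 12 + 3*(-383) = 12 - 1149 = -1137)
c(s) = s²
f = 4548/11 (f = -(-9096)/22 = -8*(-1137/22) = 4548/11 ≈ 413.45)
M(Q, h) = 4
(c(-22) + M(-5, -21))/(f - 123) = ((-22)² + 4)/(4548/11 - 123) = (484 + 4)/(3195/11) = 488*(11/3195) = 5368/3195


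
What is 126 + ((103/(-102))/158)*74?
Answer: 1011497/8058 ≈ 125.53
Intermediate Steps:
126 + ((103/(-102))/158)*74 = 126 + ((103*(-1/102))*(1/158))*74 = 126 - 103/102*1/158*74 = 126 - 103/16116*74 = 126 - 3811/8058 = 1011497/8058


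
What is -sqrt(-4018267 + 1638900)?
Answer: -I*sqrt(2379367) ≈ -1542.5*I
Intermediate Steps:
-sqrt(-4018267 + 1638900) = -sqrt(-2379367) = -I*sqrt(2379367)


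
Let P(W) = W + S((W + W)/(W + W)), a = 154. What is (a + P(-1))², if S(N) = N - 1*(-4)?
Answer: 24964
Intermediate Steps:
S(N) = 4 + N (S(N) = N + 4 = 4 + N)
P(W) = 5 + W (P(W) = W + (4 + (W + W)/(W + W)) = W + (4 + (2*W)/((2*W))) = W + (4 + (2*W)*(1/(2*W))) = W + (4 + 1) = W + 5 = 5 + W)
(a + P(-1))² = (154 + (5 - 1))² = (154 + 4)² = 158² = 24964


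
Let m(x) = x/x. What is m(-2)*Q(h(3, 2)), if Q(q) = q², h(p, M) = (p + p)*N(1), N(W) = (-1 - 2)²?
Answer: 2916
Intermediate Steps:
N(W) = 9 (N(W) = (-3)² = 9)
h(p, M) = 18*p (h(p, M) = (p + p)*9 = (2*p)*9 = 18*p)
m(x) = 1
m(-2)*Q(h(3, 2)) = 1*(18*3)² = 1*54² = 1*2916 = 2916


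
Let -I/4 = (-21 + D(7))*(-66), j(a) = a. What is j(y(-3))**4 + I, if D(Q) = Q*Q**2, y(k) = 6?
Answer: 86304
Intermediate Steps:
D(Q) = Q**3
I = 85008 (I = -4*(-21 + 7**3)*(-66) = -4*(-21 + 343)*(-66) = -1288*(-66) = -4*(-21252) = 85008)
j(y(-3))**4 + I = 6**4 + 85008 = 1296 + 85008 = 86304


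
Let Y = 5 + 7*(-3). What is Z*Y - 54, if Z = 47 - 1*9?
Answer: -662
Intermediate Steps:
Z = 38 (Z = 47 - 9 = 38)
Y = -16 (Y = 5 - 21 = -16)
Z*Y - 54 = 38*(-16) - 54 = -608 - 54 = -662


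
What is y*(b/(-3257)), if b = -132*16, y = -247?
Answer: -521664/3257 ≈ -160.17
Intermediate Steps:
b = -2112
y*(b/(-3257)) = -(-521664)/(-3257) = -(-521664)*(-1)/3257 = -247*2112/3257 = -521664/3257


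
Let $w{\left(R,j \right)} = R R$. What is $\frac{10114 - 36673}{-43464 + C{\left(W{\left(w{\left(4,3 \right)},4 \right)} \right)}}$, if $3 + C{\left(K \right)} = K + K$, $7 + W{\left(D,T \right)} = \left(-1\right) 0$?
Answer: $\frac{26559}{43481} \approx 0.61082$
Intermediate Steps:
$w{\left(R,j \right)} = R^{2}$
$W{\left(D,T \right)} = -7$ ($W{\left(D,T \right)} = -7 - 0 = -7 + 0 = -7$)
$C{\left(K \right)} = -3 + 2 K$ ($C{\left(K \right)} = -3 + \left(K + K\right) = -3 + 2 K$)
$\frac{10114 - 36673}{-43464 + C{\left(W{\left(w{\left(4,3 \right)},4 \right)} \right)}} = \frac{10114 - 36673}{-43464 + \left(-3 + 2 \left(-7\right)\right)} = - \frac{26559}{-43464 - 17} = - \frac{26559}{-43481} = \left(-26559\right) \left(- \frac{1}{43481}\right) = \frac{26559}{43481}$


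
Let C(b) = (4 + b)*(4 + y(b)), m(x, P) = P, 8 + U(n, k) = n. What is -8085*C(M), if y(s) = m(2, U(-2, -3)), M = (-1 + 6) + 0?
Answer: 436590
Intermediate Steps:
U(n, k) = -8 + n
M = 5 (M = 5 + 0 = 5)
y(s) = -10 (y(s) = -8 - 2 = -10)
C(b) = -24 - 6*b (C(b) = (4 + b)*(4 - 10) = (4 + b)*(-6) = -24 - 6*b)
-8085*C(M) = -8085*(-24 - 6*5) = -8085*(-24 - 30) = -8085*(-54) = 436590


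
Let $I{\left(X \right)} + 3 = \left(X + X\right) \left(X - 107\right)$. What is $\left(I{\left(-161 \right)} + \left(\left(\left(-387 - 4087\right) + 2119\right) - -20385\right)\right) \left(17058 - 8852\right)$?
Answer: $856074538$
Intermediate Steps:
$I{\left(X \right)} = -3 + 2 X \left(-107 + X\right)$ ($I{\left(X \right)} = -3 + \left(X + X\right) \left(X - 107\right) = -3 + 2 X \left(-107 + X\right)$)
$\left(I{\left(-161 \right)} + \left(\left(\left(-387 - 4087\right) + 2119\right) - -20385\right)\right) \left(17058 - 8852\right) = \left(\left(-3 - -34454 + 2 \left(-161\right)^{2}\right) + \left(\left(\left(-387 - 4087\right) + 2119\right) - -20385\right)\right) \left(17058 - 8852\right) = \left(\left(-3 + 34454 + 2 \cdot 25921\right) + \left(\left(\left(-387 - 4087\right) + 2119\right) + 20385\right)\right) 8206 = \left(\left(-3 + 34454 + 51842\right) + \left(\left(-4474 + 2119\right) + 20385\right)\right) 8206 = \left(86293 + \left(-2355 + 20385\right)\right) 8206 = \left(86293 + 18030\right) 8206 = 104323 \cdot 8206 = 856074538$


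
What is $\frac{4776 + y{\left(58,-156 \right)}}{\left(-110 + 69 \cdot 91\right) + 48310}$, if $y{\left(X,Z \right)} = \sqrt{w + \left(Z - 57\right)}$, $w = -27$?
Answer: $\frac{4776}{54479} + \frac{4 i \sqrt{15}}{54479} \approx 0.087667 + 0.00028437 i$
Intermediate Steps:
$y{\left(X,Z \right)} = \sqrt{-84 + Z}$ ($y{\left(X,Z \right)} = \sqrt{-27 + \left(Z - 57\right)} = \sqrt{-27 + \left(-57 + Z\right)} = \sqrt{-84 + Z}$)
$\frac{4776 + y{\left(58,-156 \right)}}{\left(-110 + 69 \cdot 91\right) + 48310} = \frac{4776 + \sqrt{-84 - 156}}{\left(-110 + 69 \cdot 91\right) + 48310} = \frac{4776 + \sqrt{-240}}{\left(-110 + 6279\right) + 48310} = \frac{4776 + 4 i \sqrt{15}}{6169 + 48310} = \frac{4776 + 4 i \sqrt{15}}{54479} = \left(4776 + 4 i \sqrt{15}\right) \frac{1}{54479} = \frac{4776}{54479} + \frac{4 i \sqrt{15}}{54479}$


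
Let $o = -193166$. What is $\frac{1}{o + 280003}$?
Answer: $\frac{1}{86837} \approx 1.1516 \cdot 10^{-5}$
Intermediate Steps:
$\frac{1}{o + 280003} = \frac{1}{-193166 + 280003} = \frac{1}{86837}$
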